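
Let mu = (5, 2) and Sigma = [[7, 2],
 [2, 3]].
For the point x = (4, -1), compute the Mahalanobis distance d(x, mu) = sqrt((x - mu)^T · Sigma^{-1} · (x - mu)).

Step 1 — centre the observation: (x - mu) = (-1, -3).

Step 2 — invert Sigma. det(Sigma) = 7·3 - (2)² = 17.
  Sigma^{-1} = (1/det) · [[d, -b], [-b, a]] = [[0.1765, -0.1176],
 [-0.1176, 0.4118]].

Step 3 — form the quadratic (x - mu)^T · Sigma^{-1} · (x - mu):
  Sigma^{-1} · (x - mu) = (0.1765, -1.1176).
  (x - mu)^T · [Sigma^{-1} · (x - mu)] = (-1)·(0.1765) + (-3)·(-1.1176) = 3.1765.

Step 4 — take square root: d = √(3.1765) ≈ 1.7823.

d(x, mu) = √(3.1765) ≈ 1.7823


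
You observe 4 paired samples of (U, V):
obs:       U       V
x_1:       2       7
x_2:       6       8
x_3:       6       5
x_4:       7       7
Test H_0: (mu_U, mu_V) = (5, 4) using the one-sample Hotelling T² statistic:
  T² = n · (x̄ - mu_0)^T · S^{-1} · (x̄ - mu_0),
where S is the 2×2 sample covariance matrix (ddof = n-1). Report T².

Step 1 — sample mean vector:
  mean(U) = (2 + 6 + 6 + 7) / 4 = 21/4 = 5.25
  mean(V) = (7 + 8 + 5 + 7) / 4 = 27/4 = 6.75
  x̄ = (5.25, 6.75),  deviation x̄ - mu_0 = (5.25, 6.75) - (5, 4) = (0.25, 2.75).

Step 2 — sample covariance matrix, S[i,j] = (1/(n-1)) · Σ_k (x_{k,i} - mean_i) · (x_{k,j} - mean_j), divisor n-1 = 3:
  S[U,U] = ((-3.25)·(-3.25) + (0.75)·(0.75) + (0.75)·(0.75) + (1.75)·(1.75)) / 3 = 14.75/3 = 4.9167
  S[U,V] = ((-3.25)·(0.25) + (0.75)·(1.25) + (0.75)·(-1.75) + (1.75)·(0.25)) / 3 = -0.75/3 = -0.25
  S[V,V] = ((0.25)·(0.25) + (1.25)·(1.25) + (-1.75)·(-1.75) + (0.25)·(0.25)) / 3 = 4.75/3 = 1.5833
  S = [[4.9167, -0.25],
 [-0.25, 1.5833]].

Step 3 — invert S. det(S) = 4.9167·1.5833 - (-0.25)² = 7.7222.
  S^{-1} = (1/det) · [[d, -b], [-b, a]] = [[0.205, 0.0324],
 [0.0324, 0.6367]].

Step 4 — quadratic form (x̄ - mu_0)^T · S^{-1} · (x̄ - mu_0):
  S^{-1} · (x̄ - mu_0) = (0.1403, 1.759),
  (x̄ - mu_0)^T · [...] = (0.25)·(0.1403) + (2.75)·(1.759) = 4.8723.

Step 5 — scale by n: T² = 4 · 4.8723 = 19.4892.

T² ≈ 19.4892


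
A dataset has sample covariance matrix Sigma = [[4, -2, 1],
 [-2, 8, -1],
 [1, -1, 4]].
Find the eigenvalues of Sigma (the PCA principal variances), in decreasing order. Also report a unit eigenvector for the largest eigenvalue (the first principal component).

Step 1 — characteristic polynomial p(λ) = det(λI - Sigma) = λ³ - tr·λ² + c_1·λ - det, where tr = trace, c_1 = sum of the principal 2×2 minors, det = det(Sigma):
  tr = 4 + 8 + 4 = 16,
  c_1 = (4·8 - (-2)²) + (4·4 - (1)²) + (8·4 - (-1)²) = 28 + 15 + 31 = 74,
  det = 4·(8·4 - (-1)²) - (-2)·((-2)·4 - (-1)·(1)) + (1)·((-2)·(-1) - 8·(1)) = 4·(31) - (-2)·(-7) + (1)·(-6) = 104.
  So p(λ) = λ³ - 16λ² + 74λ - 104.
Step 2 — look for an integer root (rational root theorem: any rational root is an integer divisor of 104). Testing λ = 4:
  p(4) = 64 - 256 + 296 - 104 = 0  ✓
  Dividing out (λ - 4): p(λ) = (λ - 4)(λ² - 12λ + 26).
Step 3 — remaining eigenvalues from the quadratic λ² - 12λ + 26 = 0:
  Δ = 12² - 4·26 = 144 - 104 = 40,  λ = (12 ± √40)/2 = (12 ± 6.3246)/2 ≈ 9.1623 or 2.8377.
  Sorted: λ_1 = 9.1623,  λ_2 = 4,  λ_3 = 2.8377  (check: sum = 16 = tr ✓).

Step 4 — unit eigenvector for λ_1 ≈ 9.1623: v spans the null space of (Sigma - λ_1 I), whose rows are
  r_1 = (-5.1623, -2, 1),  r_2 = (-2, -1.1623, -1),  r_3 = (1, -1, -5.1623).
  v is orthogonal to every row, so take v ∝ r_1 × r_2 = ((-2)·(-1) - (1)·(-1.1623), (1)·(-2) - (-5.1623)·(-1), (-5.1623)·(-1.1623) - (-2)·(-2)) ≈ (3.1623, -7.1623, 2).
  Let u = (3.1623, -7.1623, 2).
  ||u|| = √((3.1623)² + (-7.1623)² + (2)²) = √(65.2982) ≈ 8.0807,  v_1 = u/||u|| ≈ (0.3913, -0.8863, 0.2475) (||v_1|| = 1).

λ_1 = 9.1623,  λ_2 = 4,  λ_3 = 2.8377;  v_1 ≈ (0.3913, -0.8863, 0.2475)


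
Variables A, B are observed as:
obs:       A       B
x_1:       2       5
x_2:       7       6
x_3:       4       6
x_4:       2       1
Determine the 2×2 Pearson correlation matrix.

Step 1 — column means:
  mean(A) = (2 + 7 + 4 + 2) / 4 = 15/4 = 3.75
  mean(B) = (5 + 6 + 6 + 1) / 4 = 18/4 = 4.5

Step 2 — sample variances and covariances s[i,j] = (1/(n-1)) · Σ_k (x_{k,i} - mean_i) · (x_{k,j} - mean_j), with n-1 = 3:
  s[A,A] = ((-1.75)·(-1.75) + (3.25)·(3.25) + (0.25)·(0.25) + (-1.75)·(-1.75)) / 3 = 16.75/3 = 5.5833
  s[A,B] = ((-1.75)·(0.5) + (3.25)·(1.5) + (0.25)·(1.5) + (-1.75)·(-3.5)) / 3 = 10.5/3 = 3.5
  s[B,B] = ((0.5)·(0.5) + (1.5)·(1.5) + (1.5)·(1.5) + (-3.5)·(-3.5)) / 3 = 17/3 = 5.6667
  Sample standard deviations s_i = √(s[i,i]):
  s(A) = √(5.5833) = 2.3629
  s(B) = √(5.6667) = 2.3805

Step 3 — r_{ij} = s_{ij} / (s_i · s_j):
  r[A,A] = 1 (diagonal).
  r[A,B] = 3.5 / (2.3629 · 2.3805) = 3.5 / 5.6248 = 0.6222
  r[B,B] = 1 (diagonal).

R is symmetric with unit diagonal. Assembling:

R = [[1, 0.6222],
 [0.6222, 1]]


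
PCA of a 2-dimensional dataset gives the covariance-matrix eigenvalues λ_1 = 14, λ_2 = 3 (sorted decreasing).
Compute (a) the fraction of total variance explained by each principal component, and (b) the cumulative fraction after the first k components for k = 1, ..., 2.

Step 1 — total variance = trace(Sigma) = Σ λ_i = 14 + 3 = 17.

Step 2 — fraction explained by component i = λ_i / Σ λ:
  PC1: 14/17 = 0.8235
  PC2: 3/17 = 0.1765

Step 3 — cumulative fraction after k components = (λ_1 + ... + λ_k) / Σ λ:
  k = 1: 14/17 = 0.8235
  k = 2: (14 + 3)/17 = 17/17 = 1

Summary (fraction, with percent):

explained: PC1 0.8235 (82.35%), PC2 0.1765 (17.65%);  cumulative: 0.8235, 1


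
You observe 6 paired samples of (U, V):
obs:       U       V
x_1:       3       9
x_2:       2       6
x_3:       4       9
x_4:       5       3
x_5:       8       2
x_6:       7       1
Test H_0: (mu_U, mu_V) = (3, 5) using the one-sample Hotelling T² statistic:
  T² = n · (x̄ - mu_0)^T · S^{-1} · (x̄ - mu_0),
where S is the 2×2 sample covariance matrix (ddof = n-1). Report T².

Step 1 — sample mean vector:
  mean(U) = (3 + 2 + 4 + 5 + 8 + 7) / 6 = 29/6 = 4.8333
  mean(V) = (9 + 6 + 9 + 3 + 2 + 1) / 6 = 30/6 = 5
  x̄ = (4.8333, 5),  deviation x̄ - mu_0 = (4.8333, 5) - (3, 5) = (1.8333, 0).

Step 2 — sample covariance matrix, S[i,j] = (1/(n-1)) · Σ_k (x_{k,i} - mean_i) · (x_{k,j} - mean_j), divisor n-1 = 5:
  S[U,U] = ((-1.8333)·(-1.8333) + (-2.8333)·(-2.8333) + (-0.8333)·(-0.8333) + (0.1667)·(0.1667) + (3.1667)·(3.1667) + (2.1667)·(2.1667)) / 5 = 26.8333/5 = 5.3667
  S[U,V] = ((-1.8333)·(4) + (-2.8333)·(1) + (-0.8333)·(4) + (0.1667)·(-2) + (3.1667)·(-3) + (2.1667)·(-4)) / 5 = -32/5 = -6.4
  S[V,V] = ((4)·(4) + (1)·(1) + (4)·(4) + (-2)·(-2) + (-3)·(-3) + (-4)·(-4)) / 5 = 62/5 = 12.4
  S = [[5.3667, -6.4],
 [-6.4, 12.4]].

Step 3 — invert S. det(S) = 5.3667·12.4 - (-6.4)² = 25.5867.
  S^{-1} = (1/det) · [[d, -b], [-b, a]] = [[0.4846, 0.2501],
 [0.2501, 0.2097]].

Step 4 — quadratic form (x̄ - mu_0)^T · S^{-1} · (x̄ - mu_0):
  S^{-1} · (x̄ - mu_0) = (0.8885, 0.4586),
  (x̄ - mu_0)^T · [...] = (1.8333)·(0.8885) + (0)·(0.4586) = 1.6289.

Step 5 — scale by n: T² = 6 · 1.6289 = 9.7733.

T² ≈ 9.7733


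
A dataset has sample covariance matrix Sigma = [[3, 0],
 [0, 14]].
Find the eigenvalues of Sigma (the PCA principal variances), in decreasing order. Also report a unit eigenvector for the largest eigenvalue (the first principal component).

Step 1 — characteristic polynomial of 2×2 Sigma:
  det(Sigma - λI) = λ² - trace · λ + det = 0.
  trace = 3 + 14 = 17, det = 3·14 - (0)² = 42.
Step 2 — discriminant:
  Δ = trace² - 4·det = 289 - 168 = 121.
Step 3 — eigenvalues:
  λ = (trace ± √Δ)/2 = (17 ± 11)/2,
  λ_1 = 14,  λ_2 = 3.

Step 4 — unit eigenvector for λ_1: Sigma is diagonal, so its eigenvectors are the coordinate axes. λ_1 = 14 is the diagonal entry on the second coordinate axis, hence
  v_1 = (0, 1) (||v_1|| = 1).

λ_1 = 14,  λ_2 = 3;  v_1 ≈ (0, 1)


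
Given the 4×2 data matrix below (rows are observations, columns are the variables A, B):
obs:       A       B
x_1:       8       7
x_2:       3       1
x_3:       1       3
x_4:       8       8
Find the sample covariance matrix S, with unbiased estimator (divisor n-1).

Step 1 — column means:
  mean(A) = (8 + 3 + 1 + 8) / 4 = 20/4 = 5
  mean(B) = (7 + 1 + 3 + 8) / 4 = 19/4 = 4.75

Step 2 — sample covariance S[i,j] = (1/(n-1)) · Σ_k (x_{k,i} - mean_i) · (x_{k,j} - mean_j), with n-1 = 3.
  S[A,A] = ((3)·(3) + (-2)·(-2) + (-4)·(-4) + (3)·(3)) / 3 = 38/3 = 12.6667
  S[A,B] = ((3)·(2.25) + (-2)·(-3.75) + (-4)·(-1.75) + (3)·(3.25)) / 3 = 31/3 = 10.3333
  S[B,B] = ((2.25)·(2.25) + (-3.75)·(-3.75) + (-1.75)·(-1.75) + (3.25)·(3.25)) / 3 = 32.75/3 = 10.9167

S is symmetric (S[j,i] = S[i,j]). Assembling:

S = [[12.6667, 10.3333],
 [10.3333, 10.9167]]


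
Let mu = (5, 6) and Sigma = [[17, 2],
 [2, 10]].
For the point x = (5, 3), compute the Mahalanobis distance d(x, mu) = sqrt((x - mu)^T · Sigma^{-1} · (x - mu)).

Step 1 — centre the observation: (x - mu) = (0, -3).

Step 2 — invert Sigma. det(Sigma) = 17·10 - (2)² = 166.
  Sigma^{-1} = (1/det) · [[d, -b], [-b, a]] = [[0.0602, -0.012],
 [-0.012, 0.1024]].

Step 3 — form the quadratic (x - mu)^T · Sigma^{-1} · (x - mu):
  Sigma^{-1} · (x - mu) = (0.0361, -0.3072).
  (x - mu)^T · [Sigma^{-1} · (x - mu)] = (0)·(0.0361) + (-3)·(-0.3072) = 0.9217.

Step 4 — take square root: d = √(0.9217) ≈ 0.96.

d(x, mu) = √(0.9217) ≈ 0.96


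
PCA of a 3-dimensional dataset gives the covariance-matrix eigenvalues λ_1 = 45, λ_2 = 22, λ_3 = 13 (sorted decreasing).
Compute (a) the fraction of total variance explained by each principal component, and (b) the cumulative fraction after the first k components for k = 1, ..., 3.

Step 1 — total variance = trace(Sigma) = Σ λ_i = 45 + 22 + 13 = 80.

Step 2 — fraction explained by component i = λ_i / Σ λ:
  PC1: 45/80 = 0.5625
  PC2: 22/80 = 0.275
  PC3: 13/80 = 0.1625

Step 3 — cumulative fraction after k components = (λ_1 + ... + λ_k) / Σ λ:
  k = 1: 45/80 = 0.5625
  k = 2: (45 + 22)/80 = 67/80 = 0.8375
  k = 3: (45 + 22 + 13)/80 = 80/80 = 1

Summary (fraction, with percent):

explained: PC1 0.5625 (56.25%), PC2 0.275 (27.5%), PC3 0.1625 (16.25%);  cumulative: 0.5625, 0.8375, 1


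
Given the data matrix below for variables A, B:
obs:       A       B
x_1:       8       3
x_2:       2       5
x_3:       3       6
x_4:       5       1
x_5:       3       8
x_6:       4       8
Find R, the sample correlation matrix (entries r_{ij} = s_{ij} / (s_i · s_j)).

Step 1 — column means:
  mean(A) = (8 + 2 + 3 + 5 + 3 + 4) / 6 = 25/6 = 4.1667
  mean(B) = (3 + 5 + 6 + 1 + 8 + 8) / 6 = 31/6 = 5.1667

Step 2 — sample variances and covariances s[i,j] = (1/(n-1)) · Σ_k (x_{k,i} - mean_i) · (x_{k,j} - mean_j), with n-1 = 5:
  s[A,A] = ((3.8333)·(3.8333) + (-2.1667)·(-2.1667) + (-1.1667)·(-1.1667) + (0.8333)·(0.8333) + (-1.1667)·(-1.1667) + (-0.1667)·(-0.1667)) / 5 = 22.8333/5 = 4.5667
  s[A,B] = ((3.8333)·(-2.1667) + (-2.1667)·(-0.1667) + (-1.1667)·(0.8333) + (0.8333)·(-4.1667) + (-1.1667)·(2.8333) + (-0.1667)·(2.8333)) / 5 = -16.1667/5 = -3.2333
  s[B,B] = ((-2.1667)·(-2.1667) + (-0.1667)·(-0.1667) + (0.8333)·(0.8333) + (-4.1667)·(-4.1667) + (2.8333)·(2.8333) + (2.8333)·(2.8333)) / 5 = 38.8333/5 = 7.7667
  Sample standard deviations s_i = √(s[i,i]):
  s(A) = √(4.5667) = 2.137
  s(B) = √(7.7667) = 2.7869

Step 3 — r_{ij} = s_{ij} / (s_i · s_j):
  r[A,A] = 1 (diagonal).
  r[A,B] = -3.2333 / (2.137 · 2.7869) = -3.2333 / 5.9555 = -0.5429
  r[B,B] = 1 (diagonal).

R is symmetric with unit diagonal. Assembling:

R = [[1, -0.5429],
 [-0.5429, 1]]


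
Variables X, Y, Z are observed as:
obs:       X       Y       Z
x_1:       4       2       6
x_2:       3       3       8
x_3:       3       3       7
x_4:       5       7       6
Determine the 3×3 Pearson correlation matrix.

Step 1 — column means:
  mean(X) = (4 + 3 + 3 + 5) / 4 = 15/4 = 3.75
  mean(Y) = (2 + 3 + 3 + 7) / 4 = 15/4 = 3.75
  mean(Z) = (6 + 8 + 7 + 6) / 4 = 27/4 = 6.75

Step 2 — sample variances and covariances s[i,j] = (1/(n-1)) · Σ_k (x_{k,i} - mean_i) · (x_{k,j} - mean_j), with n-1 = 3:
  s[X,X] = ((0.25)·(0.25) + (-0.75)·(-0.75) + (-0.75)·(-0.75) + (1.25)·(1.25)) / 3 = 2.75/3 = 0.9167
  s[X,Y] = ((0.25)·(-1.75) + (-0.75)·(-0.75) + (-0.75)·(-0.75) + (1.25)·(3.25)) / 3 = 4.75/3 = 1.5833
  s[X,Z] = ((0.25)·(-0.75) + (-0.75)·(1.25) + (-0.75)·(0.25) + (1.25)·(-0.75)) / 3 = -2.25/3 = -0.75
  s[Y,Y] = ((-1.75)·(-1.75) + (-0.75)·(-0.75) + (-0.75)·(-0.75) + (3.25)·(3.25)) / 3 = 14.75/3 = 4.9167
  s[Y,Z] = ((-1.75)·(-0.75) + (-0.75)·(1.25) + (-0.75)·(0.25) + (3.25)·(-0.75)) / 3 = -2.25/3 = -0.75
  s[Z,Z] = ((-0.75)·(-0.75) + (1.25)·(1.25) + (0.25)·(0.25) + (-0.75)·(-0.75)) / 3 = 2.75/3 = 0.9167
  Sample standard deviations s_i = √(s[i,i]):
  s(X) = √(0.9167) = 0.9574
  s(Y) = √(4.9167) = 2.2174
  s(Z) = √(0.9167) = 0.9574

Step 3 — r_{ij} = s_{ij} / (s_i · s_j):
  r[X,X] = 1 (diagonal).
  r[X,Y] = 1.5833 / (0.9574 · 2.2174) = 1.5833 / 2.123 = 0.7458
  r[X,Z] = -0.75 / (0.9574 · 0.9574) = -0.75 / 0.9167 = -0.8182
  r[Y,Y] = 1 (diagonal).
  r[Y,Z] = -0.75 / (2.2174 · 0.9574) = -0.75 / 2.123 = -0.3533
  r[Z,Z] = 1 (diagonal).

R is symmetric with unit diagonal. Assembling:

R = [[1, 0.7458, -0.8182],
 [0.7458, 1, -0.3533],
 [-0.8182, -0.3533, 1]]


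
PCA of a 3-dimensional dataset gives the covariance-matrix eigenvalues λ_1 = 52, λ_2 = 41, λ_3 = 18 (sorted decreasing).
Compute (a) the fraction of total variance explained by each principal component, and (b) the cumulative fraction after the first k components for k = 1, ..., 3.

Step 1 — total variance = trace(Sigma) = Σ λ_i = 52 + 41 + 18 = 111.

Step 2 — fraction explained by component i = λ_i / Σ λ:
  PC1: 52/111 = 0.4685
  PC2: 41/111 = 0.3694
  PC3: 18/111 = 0.1622

Step 3 — cumulative fraction after k components = (λ_1 + ... + λ_k) / Σ λ:
  k = 1: 52/111 = 0.4685
  k = 2: (52 + 41)/111 = 93/111 = 0.8378
  k = 3: (52 + 41 + 18)/111 = 111/111 = 1

Summary (fraction, with percent):

explained: PC1 0.4685 (46.85%), PC2 0.3694 (36.94%), PC3 0.1622 (16.22%);  cumulative: 0.4685, 0.8378, 1


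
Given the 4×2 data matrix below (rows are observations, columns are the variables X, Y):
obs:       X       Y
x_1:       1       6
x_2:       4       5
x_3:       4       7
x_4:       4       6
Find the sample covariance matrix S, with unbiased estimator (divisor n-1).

Step 1 — column means:
  mean(X) = (1 + 4 + 4 + 4) / 4 = 13/4 = 3.25
  mean(Y) = (6 + 5 + 7 + 6) / 4 = 24/4 = 6

Step 2 — sample covariance S[i,j] = (1/(n-1)) · Σ_k (x_{k,i} - mean_i) · (x_{k,j} - mean_j), with n-1 = 3.
  S[X,X] = ((-2.25)·(-2.25) + (0.75)·(0.75) + (0.75)·(0.75) + (0.75)·(0.75)) / 3 = 6.75/3 = 2.25
  S[X,Y] = ((-2.25)·(0) + (0.75)·(-1) + (0.75)·(1) + (0.75)·(0)) / 3 = 0/3 = 0
  S[Y,Y] = ((0)·(0) + (-1)·(-1) + (1)·(1) + (0)·(0)) / 3 = 2/3 = 0.6667

S is symmetric (S[j,i] = S[i,j]). Assembling:

S = [[2.25, 0],
 [0, 0.6667]]


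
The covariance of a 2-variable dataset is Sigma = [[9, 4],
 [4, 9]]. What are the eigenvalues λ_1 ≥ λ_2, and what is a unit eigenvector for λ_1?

Step 1 — characteristic polynomial of 2×2 Sigma:
  det(Sigma - λI) = λ² - trace · λ + det = 0.
  trace = 9 + 9 = 18, det = 9·9 - (4)² = 65.
Step 2 — discriminant:
  Δ = trace² - 4·det = 324 - 260 = 64.
Step 3 — eigenvalues:
  λ = (trace ± √Δ)/2 = (18 ± 8)/2,
  λ_1 = 13,  λ_2 = 5.

Step 4 — unit eigenvector for λ_1: solve (Sigma - λ_1 I)v = 0. First row:
  (9 - 13)·v_x + (4)·v_y = 0, i.e. (-4)·v_x + (4)·v_y = 0,
  so v ∝ (b, λ_1 - a) = (4, 4) = u.
  ||u|| = √((4)² + (4)²) = √(32) ≈ 5.6569,
  v_1 = u/||u|| ≈ (0.7071, 0.7071) (||v_1|| = 1).

λ_1 = 13,  λ_2 = 5;  v_1 ≈ (0.7071, 0.7071)


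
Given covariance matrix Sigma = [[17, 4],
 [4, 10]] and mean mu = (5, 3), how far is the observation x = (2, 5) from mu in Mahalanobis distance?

Step 1 — centre the observation: (x - mu) = (-3, 2).

Step 2 — invert Sigma. det(Sigma) = 17·10 - (4)² = 154.
  Sigma^{-1} = (1/det) · [[d, -b], [-b, a]] = [[0.0649, -0.026],
 [-0.026, 0.1104]].

Step 3 — form the quadratic (x - mu)^T · Sigma^{-1} · (x - mu):
  Sigma^{-1} · (x - mu) = (-0.2468, 0.2987).
  (x - mu)^T · [Sigma^{-1} · (x - mu)] = (-3)·(-0.2468) + (2)·(0.2987) = 1.3377.

Step 4 — take square root: d = √(1.3377) ≈ 1.1566.

d(x, mu) = √(1.3377) ≈ 1.1566


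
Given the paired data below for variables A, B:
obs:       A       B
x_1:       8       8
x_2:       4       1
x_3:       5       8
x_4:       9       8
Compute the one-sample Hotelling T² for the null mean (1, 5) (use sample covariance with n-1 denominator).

Step 1 — sample mean vector:
  mean(A) = (8 + 4 + 5 + 9) / 4 = 26/4 = 6.5
  mean(B) = (8 + 1 + 8 + 8) / 4 = 25/4 = 6.25
  x̄ = (6.5, 6.25),  deviation x̄ - mu_0 = (6.5, 6.25) - (1, 5) = (5.5, 1.25).

Step 2 — sample covariance matrix, S[i,j] = (1/(n-1)) · Σ_k (x_{k,i} - mean_i) · (x_{k,j} - mean_j), divisor n-1 = 3:
  S[A,A] = ((1.5)·(1.5) + (-2.5)·(-2.5) + (-1.5)·(-1.5) + (2.5)·(2.5)) / 3 = 17/3 = 5.6667
  S[A,B] = ((1.5)·(1.75) + (-2.5)·(-5.25) + (-1.5)·(1.75) + (2.5)·(1.75)) / 3 = 17.5/3 = 5.8333
  S[B,B] = ((1.75)·(1.75) + (-5.25)·(-5.25) + (1.75)·(1.75) + (1.75)·(1.75)) / 3 = 36.75/3 = 12.25
  S = [[5.6667, 5.8333],
 [5.8333, 12.25]].

Step 3 — invert S. det(S) = 5.6667·12.25 - (5.8333)² = 35.3889.
  S^{-1} = (1/det) · [[d, -b], [-b, a]] = [[0.3462, -0.1648],
 [-0.1648, 0.1601]].

Step 4 — quadratic form (x̄ - mu_0)^T · S^{-1} · (x̄ - mu_0):
  S^{-1} · (x̄ - mu_0) = (1.6978, -0.7064),
  (x̄ - mu_0)^T · [...] = (5.5)·(1.6978) + (1.25)·(-0.7064) = 8.4549.

Step 5 — scale by n: T² = 4 · 8.4549 = 33.8195.

T² ≈ 33.8195


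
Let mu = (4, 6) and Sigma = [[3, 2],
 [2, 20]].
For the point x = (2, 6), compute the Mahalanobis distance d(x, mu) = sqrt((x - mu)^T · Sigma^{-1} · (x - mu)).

Step 1 — centre the observation: (x - mu) = (-2, 0).

Step 2 — invert Sigma. det(Sigma) = 3·20 - (2)² = 56.
  Sigma^{-1} = (1/det) · [[d, -b], [-b, a]] = [[0.3571, -0.0357],
 [-0.0357, 0.0536]].

Step 3 — form the quadratic (x - mu)^T · Sigma^{-1} · (x - mu):
  Sigma^{-1} · (x - mu) = (-0.7143, 0.0714).
  (x - mu)^T · [Sigma^{-1} · (x - mu)] = (-2)·(-0.7143) + (0)·(0.0714) = 1.4286.

Step 4 — take square root: d = √(1.4286) ≈ 1.1952.

d(x, mu) = √(1.4286) ≈ 1.1952


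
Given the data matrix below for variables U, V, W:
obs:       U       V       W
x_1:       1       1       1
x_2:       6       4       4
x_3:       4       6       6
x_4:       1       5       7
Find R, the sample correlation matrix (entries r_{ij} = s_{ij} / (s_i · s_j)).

Step 1 — column means:
  mean(U) = (1 + 6 + 4 + 1) / 4 = 12/4 = 3
  mean(V) = (1 + 4 + 6 + 5) / 4 = 16/4 = 4
  mean(W) = (1 + 4 + 6 + 7) / 4 = 18/4 = 4.5

Step 2 — sample variances and covariances s[i,j] = (1/(n-1)) · Σ_k (x_{k,i} - mean_i) · (x_{k,j} - mean_j), with n-1 = 3:
  s[U,U] = ((-2)·(-2) + (3)·(3) + (1)·(1) + (-2)·(-2)) / 3 = 18/3 = 6
  s[U,V] = ((-2)·(-3) + (3)·(0) + (1)·(2) + (-2)·(1)) / 3 = 6/3 = 2
  s[U,W] = ((-2)·(-3.5) + (3)·(-0.5) + (1)·(1.5) + (-2)·(2.5)) / 3 = 2/3 = 0.6667
  s[V,V] = ((-3)·(-3) + (0)·(0) + (2)·(2) + (1)·(1)) / 3 = 14/3 = 4.6667
  s[V,W] = ((-3)·(-3.5) + (0)·(-0.5) + (2)·(1.5) + (1)·(2.5)) / 3 = 16/3 = 5.3333
  s[W,W] = ((-3.5)·(-3.5) + (-0.5)·(-0.5) + (1.5)·(1.5) + (2.5)·(2.5)) / 3 = 21/3 = 7
  Sample standard deviations s_i = √(s[i,i]):
  s(U) = √(6) = 2.4495
  s(V) = √(4.6667) = 2.1602
  s(W) = √(7) = 2.6458

Step 3 — r_{ij} = s_{ij} / (s_i · s_j):
  r[U,U] = 1 (diagonal).
  r[U,V] = 2 / (2.4495 · 2.1602) = 2 / 5.2915 = 0.378
  r[U,W] = 0.6667 / (2.4495 · 2.6458) = 0.6667 / 6.4807 = 0.1029
  r[V,V] = 1 (diagonal).
  r[V,W] = 5.3333 / (2.1602 · 2.6458) = 5.3333 / 5.7155 = 0.9331
  r[W,W] = 1 (diagonal).

R is symmetric with unit diagonal. Assembling:

R = [[1, 0.378, 0.1029],
 [0.378, 1, 0.9331],
 [0.1029, 0.9331, 1]]


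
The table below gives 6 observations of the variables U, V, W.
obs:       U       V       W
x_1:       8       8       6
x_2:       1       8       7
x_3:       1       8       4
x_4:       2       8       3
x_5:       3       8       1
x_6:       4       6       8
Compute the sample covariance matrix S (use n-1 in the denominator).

Step 1 — column means:
  mean(U) = (8 + 1 + 1 + 2 + 3 + 4) / 6 = 19/6 = 3.1667
  mean(V) = (8 + 8 + 8 + 8 + 8 + 6) / 6 = 46/6 = 7.6667
  mean(W) = (6 + 7 + 4 + 3 + 1 + 8) / 6 = 29/6 = 4.8333

Step 2 — sample covariance S[i,j] = (1/(n-1)) · Σ_k (x_{k,i} - mean_i) · (x_{k,j} - mean_j), with n-1 = 5.
  S[U,U] = ((4.8333)·(4.8333) + (-2.1667)·(-2.1667) + (-2.1667)·(-2.1667) + (-1.1667)·(-1.1667) + (-0.1667)·(-0.1667) + (0.8333)·(0.8333)) / 5 = 34.8333/5 = 6.9667
  S[U,V] = ((4.8333)·(0.3333) + (-2.1667)·(0.3333) + (-2.1667)·(0.3333) + (-1.1667)·(0.3333) + (-0.1667)·(0.3333) + (0.8333)·(-1.6667)) / 5 = -1.6667/5 = -0.3333
  S[U,W] = ((4.8333)·(1.1667) + (-2.1667)·(2.1667) + (-2.1667)·(-0.8333) + (-1.1667)·(-1.8333) + (-0.1667)·(-3.8333) + (0.8333)·(3.1667)) / 5 = 8.1667/5 = 1.6333
  S[V,V] = ((0.3333)·(0.3333) + (0.3333)·(0.3333) + (0.3333)·(0.3333) + (0.3333)·(0.3333) + (0.3333)·(0.3333) + (-1.6667)·(-1.6667)) / 5 = 3.3333/5 = 0.6667
  S[V,W] = ((0.3333)·(1.1667) + (0.3333)·(2.1667) + (0.3333)·(-0.8333) + (0.3333)·(-1.8333) + (0.3333)·(-3.8333) + (-1.6667)·(3.1667)) / 5 = -6.3333/5 = -1.2667
  S[W,W] = ((1.1667)·(1.1667) + (2.1667)·(2.1667) + (-0.8333)·(-0.8333) + (-1.8333)·(-1.8333) + (-3.8333)·(-3.8333) + (3.1667)·(3.1667)) / 5 = 34.8333/5 = 6.9667

S is symmetric (S[j,i] = S[i,j]). Assembling:

S = [[6.9667, -0.3333, 1.6333],
 [-0.3333, 0.6667, -1.2667],
 [1.6333, -1.2667, 6.9667]]


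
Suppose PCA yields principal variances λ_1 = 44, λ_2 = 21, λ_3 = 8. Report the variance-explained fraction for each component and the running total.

Step 1 — total variance = trace(Sigma) = Σ λ_i = 44 + 21 + 8 = 73.

Step 2 — fraction explained by component i = λ_i / Σ λ:
  PC1: 44/73 = 0.6027
  PC2: 21/73 = 0.2877
  PC3: 8/73 = 0.1096

Step 3 — cumulative fraction after k components = (λ_1 + ... + λ_k) / Σ λ:
  k = 1: 44/73 = 0.6027
  k = 2: (44 + 21)/73 = 65/73 = 0.8904
  k = 3: (44 + 21 + 8)/73 = 73/73 = 1

Summary (fraction, with percent):

explained: PC1 0.6027 (60.27%), PC2 0.2877 (28.77%), PC3 0.1096 (10.96%);  cumulative: 0.6027, 0.8904, 1


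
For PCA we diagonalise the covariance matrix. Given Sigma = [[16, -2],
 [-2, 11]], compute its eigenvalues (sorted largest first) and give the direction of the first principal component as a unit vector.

Step 1 — characteristic polynomial of 2×2 Sigma:
  det(Sigma - λI) = λ² - trace · λ + det = 0.
  trace = 16 + 11 = 27, det = 16·11 - (-2)² = 172.
Step 2 — discriminant:
  Δ = trace² - 4·det = 729 - 688 = 41.
Step 3 — eigenvalues:
  λ = (trace ± √Δ)/2 = (27 ± 6.4031)/2,
  λ_1 = 16.7016,  λ_2 = 10.2984.

Step 4 — unit eigenvector for λ_1: solve (Sigma - λ_1 I)v = 0. First row:
  (16 - 16.7016)·v_x + (-2)·v_y = 0, i.e. (-0.7016)·v_x + (-2)·v_y = 0,
  so v ∝ (b, λ_1 - a) = (-2, 0.7016); multiply by -1 so the first entry is positive: u = (2, -0.7016).
  ||u|| = √((2)² + (-0.7016)²) = √(4.4922) ≈ 2.1195,
  v_1 = u/||u|| ≈ (0.9436, -0.331) (||v_1|| = 1).

λ_1 = 16.7016,  λ_2 = 10.2984;  v_1 ≈ (0.9436, -0.331)


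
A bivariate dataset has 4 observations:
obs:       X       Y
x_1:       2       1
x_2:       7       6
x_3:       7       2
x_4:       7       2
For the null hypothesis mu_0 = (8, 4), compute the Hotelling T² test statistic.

Step 1 — sample mean vector:
  mean(X) = (2 + 7 + 7 + 7) / 4 = 23/4 = 5.75
  mean(Y) = (1 + 6 + 2 + 2) / 4 = 11/4 = 2.75
  x̄ = (5.75, 2.75),  deviation x̄ - mu_0 = (5.75, 2.75) - (8, 4) = (-2.25, -1.25).

Step 2 — sample covariance matrix, S[i,j] = (1/(n-1)) · Σ_k (x_{k,i} - mean_i) · (x_{k,j} - mean_j), divisor n-1 = 3:
  S[X,X] = ((-3.75)·(-3.75) + (1.25)·(1.25) + (1.25)·(1.25) + (1.25)·(1.25)) / 3 = 18.75/3 = 6.25
  S[X,Y] = ((-3.75)·(-1.75) + (1.25)·(3.25) + (1.25)·(-0.75) + (1.25)·(-0.75)) / 3 = 8.75/3 = 2.9167
  S[Y,Y] = ((-1.75)·(-1.75) + (3.25)·(3.25) + (-0.75)·(-0.75) + (-0.75)·(-0.75)) / 3 = 14.75/3 = 4.9167
  S = [[6.25, 2.9167],
 [2.9167, 4.9167]].

Step 3 — invert S. det(S) = 6.25·4.9167 - (2.9167)² = 22.2222.
  S^{-1} = (1/det) · [[d, -b], [-b, a]] = [[0.2212, -0.1313],
 [-0.1313, 0.2813]].

Step 4 — quadratic form (x̄ - mu_0)^T · S^{-1} · (x̄ - mu_0):
  S^{-1} · (x̄ - mu_0) = (-0.3337, -0.0562),
  (x̄ - mu_0)^T · [...] = (-2.25)·(-0.3337) + (-1.25)·(-0.0562) = 0.8212.

Step 5 — scale by n: T² = 4 · 0.8212 = 3.285.

T² ≈ 3.285


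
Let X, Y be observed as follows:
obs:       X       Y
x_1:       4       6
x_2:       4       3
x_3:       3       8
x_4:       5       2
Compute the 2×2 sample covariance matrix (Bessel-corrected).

Step 1 — column means:
  mean(X) = (4 + 4 + 3 + 5) / 4 = 16/4 = 4
  mean(Y) = (6 + 3 + 8 + 2) / 4 = 19/4 = 4.75

Step 2 — sample covariance S[i,j] = (1/(n-1)) · Σ_k (x_{k,i} - mean_i) · (x_{k,j} - mean_j), with n-1 = 3.
  S[X,X] = ((0)·(0) + (0)·(0) + (-1)·(-1) + (1)·(1)) / 3 = 2/3 = 0.6667
  S[X,Y] = ((0)·(1.25) + (0)·(-1.75) + (-1)·(3.25) + (1)·(-2.75)) / 3 = -6/3 = -2
  S[Y,Y] = ((1.25)·(1.25) + (-1.75)·(-1.75) + (3.25)·(3.25) + (-2.75)·(-2.75)) / 3 = 22.75/3 = 7.5833

S is symmetric (S[j,i] = S[i,j]). Assembling:

S = [[0.6667, -2],
 [-2, 7.5833]]


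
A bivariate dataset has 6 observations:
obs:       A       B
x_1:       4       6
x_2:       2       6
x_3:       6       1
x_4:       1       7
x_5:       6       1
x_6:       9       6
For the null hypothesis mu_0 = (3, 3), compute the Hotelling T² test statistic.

Step 1 — sample mean vector:
  mean(A) = (4 + 2 + 6 + 1 + 6 + 9) / 6 = 28/6 = 4.6667
  mean(B) = (6 + 6 + 1 + 7 + 1 + 6) / 6 = 27/6 = 4.5
  x̄ = (4.6667, 4.5),  deviation x̄ - mu_0 = (4.6667, 4.5) - (3, 3) = (1.6667, 1.5).

Step 2 — sample covariance matrix, S[i,j] = (1/(n-1)) · Σ_k (x_{k,i} - mean_i) · (x_{k,j} - mean_j), divisor n-1 = 5:
  S[A,A] = ((-0.6667)·(-0.6667) + (-2.6667)·(-2.6667) + (1.3333)·(1.3333) + (-3.6667)·(-3.6667) + (1.3333)·(1.3333) + (4.3333)·(4.3333)) / 5 = 43.3333/5 = 8.6667
  S[A,B] = ((-0.6667)·(1.5) + (-2.6667)·(1.5) + (1.3333)·(-3.5) + (-3.6667)·(2.5) + (1.3333)·(-3.5) + (4.3333)·(1.5)) / 5 = -17/5 = -3.4
  S[B,B] = ((1.5)·(1.5) + (1.5)·(1.5) + (-3.5)·(-3.5) + (2.5)·(2.5) + (-3.5)·(-3.5) + (1.5)·(1.5)) / 5 = 37.5/5 = 7.5
  S = [[8.6667, -3.4],
 [-3.4, 7.5]].

Step 3 — invert S. det(S) = 8.6667·7.5 - (-3.4)² = 53.44.
  S^{-1} = (1/det) · [[d, -b], [-b, a]] = [[0.1403, 0.0636],
 [0.0636, 0.1622]].

Step 4 — quadratic form (x̄ - mu_0)^T · S^{-1} · (x̄ - mu_0):
  S^{-1} · (x̄ - mu_0) = (0.3293, 0.3493),
  (x̄ - mu_0)^T · [...] = (1.6667)·(0.3293) + (1.5)·(0.3493) = 1.0729.

Step 5 — scale by n: T² = 6 · 1.0729 = 6.4371.

T² ≈ 6.4371


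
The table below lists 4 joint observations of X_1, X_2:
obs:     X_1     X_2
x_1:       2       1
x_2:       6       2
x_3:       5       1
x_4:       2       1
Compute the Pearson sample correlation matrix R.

Step 1 — column means:
  mean(X_1) = (2 + 6 + 5 + 2) / 4 = 15/4 = 3.75
  mean(X_2) = (1 + 2 + 1 + 1) / 4 = 5/4 = 1.25

Step 2 — sample variances and covariances s[i,j] = (1/(n-1)) · Σ_k (x_{k,i} - mean_i) · (x_{k,j} - mean_j), with n-1 = 3:
  s[X_1,X_1] = ((-1.75)·(-1.75) + (2.25)·(2.25) + (1.25)·(1.25) + (-1.75)·(-1.75)) / 3 = 12.75/3 = 4.25
  s[X_1,X_2] = ((-1.75)·(-0.25) + (2.25)·(0.75) + (1.25)·(-0.25) + (-1.75)·(-0.25)) / 3 = 2.25/3 = 0.75
  s[X_2,X_2] = ((-0.25)·(-0.25) + (0.75)·(0.75) + (-0.25)·(-0.25) + (-0.25)·(-0.25)) / 3 = 0.75/3 = 0.25
  Sample standard deviations s_i = √(s[i,i]):
  s(X_1) = √(4.25) = 2.0616
  s(X_2) = √(0.25) = 0.5

Step 3 — r_{ij} = s_{ij} / (s_i · s_j):
  r[X_1,X_1] = 1 (diagonal).
  r[X_1,X_2] = 0.75 / (2.0616 · 0.5) = 0.75 / 1.0308 = 0.7276
  r[X_2,X_2] = 1 (diagonal).

R is symmetric with unit diagonal. Assembling:

R = [[1, 0.7276],
 [0.7276, 1]]


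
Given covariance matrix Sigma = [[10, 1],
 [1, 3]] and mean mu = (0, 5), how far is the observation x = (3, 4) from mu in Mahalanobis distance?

Step 1 — centre the observation: (x - mu) = (3, -1).

Step 2 — invert Sigma. det(Sigma) = 10·3 - (1)² = 29.
  Sigma^{-1} = (1/det) · [[d, -b], [-b, a]] = [[0.1034, -0.0345],
 [-0.0345, 0.3448]].

Step 3 — form the quadratic (x - mu)^T · Sigma^{-1} · (x - mu):
  Sigma^{-1} · (x - mu) = (0.3448, -0.4483).
  (x - mu)^T · [Sigma^{-1} · (x - mu)] = (3)·(0.3448) + (-1)·(-0.4483) = 1.4828.

Step 4 — take square root: d = √(1.4828) ≈ 1.2177.

d(x, mu) = √(1.4828) ≈ 1.2177


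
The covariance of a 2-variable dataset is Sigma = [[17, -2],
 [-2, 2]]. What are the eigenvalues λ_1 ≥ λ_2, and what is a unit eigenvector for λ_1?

Step 1 — characteristic polynomial of 2×2 Sigma:
  det(Sigma - λI) = λ² - trace · λ + det = 0.
  trace = 17 + 2 = 19, det = 17·2 - (-2)² = 30.
Step 2 — discriminant:
  Δ = trace² - 4·det = 361 - 120 = 241.
Step 3 — eigenvalues:
  λ = (trace ± √Δ)/2 = (19 ± 15.5242)/2,
  λ_1 = 17.2621,  λ_2 = 1.7379.

Step 4 — unit eigenvector for λ_1: solve (Sigma - λ_1 I)v = 0. First row:
  (17 - 17.2621)·v_x + (-2)·v_y = 0, i.e. (-0.2621)·v_x + (-2)·v_y = 0,
  so v ∝ (b, λ_1 - a) = (-2, 0.2621); multiply by -1 so the first entry is positive: u = (2, -0.2621).
  ||u|| = √((2)² + (-0.2621)²) = √(4.0687) ≈ 2.0171,
  v_1 = u/||u|| ≈ (0.9915, -0.1299) (||v_1|| = 1).

λ_1 = 17.2621,  λ_2 = 1.7379;  v_1 ≈ (0.9915, -0.1299)


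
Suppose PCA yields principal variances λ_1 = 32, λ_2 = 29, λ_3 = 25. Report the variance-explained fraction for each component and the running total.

Step 1 — total variance = trace(Sigma) = Σ λ_i = 32 + 29 + 25 = 86.

Step 2 — fraction explained by component i = λ_i / Σ λ:
  PC1: 32/86 = 0.3721
  PC2: 29/86 = 0.3372
  PC3: 25/86 = 0.2907

Step 3 — cumulative fraction after k components = (λ_1 + ... + λ_k) / Σ λ:
  k = 1: 32/86 = 0.3721
  k = 2: (32 + 29)/86 = 61/86 = 0.7093
  k = 3: (32 + 29 + 25)/86 = 86/86 = 1

Summary (fraction, with percent):

explained: PC1 0.3721 (37.21%), PC2 0.3372 (33.72%), PC3 0.2907 (29.07%);  cumulative: 0.3721, 0.7093, 1


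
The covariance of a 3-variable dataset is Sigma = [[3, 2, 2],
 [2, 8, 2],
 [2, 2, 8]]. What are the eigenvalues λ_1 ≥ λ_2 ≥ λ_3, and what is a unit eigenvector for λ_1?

Step 1 — characteristic polynomial p(λ) = det(λI - Sigma) = λ³ - tr·λ² + c_1·λ - det, where tr = trace, c_1 = sum of the principal 2×2 minors, det = det(Sigma):
  tr = 3 + 8 + 8 = 19,
  c_1 = (3·8 - (2)²) + (3·8 - (2)²) + (8·8 - (2)²) = 20 + 20 + 60 = 100,
  det = 3·(8·8 - (2)²) - (2)·((2)·8 - (2)·(2)) + (2)·((2)·(2) - 8·(2)) = 3·(60) - (2)·(12) + (2)·(-12) = 132.
  So p(λ) = λ³ - 19λ² + 100λ - 132.
Step 2 — look for an integer root (rational root theorem: any rational root is an integer divisor of 132). Testing λ = 2:
  p(2) = 8 - 76 + 200 - 132 = 0  ✓
  Dividing out (λ - 2): p(λ) = (λ - 2)(λ² - 17λ + 66).
Step 3 — remaining eigenvalues from the quadratic λ² - 17λ + 66 = 0:
  Δ = 17² - 4·66 = 289 - 264 = 25,  λ = (17 ± √25)/2 = (17 ± 5)/2 = 11 or 6.
  Sorted: λ_1 = 11,  λ_2 = 6,  λ_3 = 2  (check: sum = 19 = tr ✓).

Step 4 — unit eigenvector for λ_1 = 11: v spans the null space of (Sigma - λ_1 I), whose rows are
  r_1 = (-8, 2, 2),  r_2 = (2, -3, 2),  r_3 = (2, 2, -3).
  v is orthogonal to every row, so take v ∝ r_1 × r_2 = ((2)·(2) - (2)·(-3), (2)·(2) - (-8)·(2), (-8)·(-3) - (2)·(2)) = (10, 20, 20).
  Rescale (divide by 10): u = (1, 2, 2).
  ||u|| = √((1)² + (2)² + (2)²) = √(9) = 3,  v_1 = u/||u|| ≈ (0.3333, 0.6667, 0.6667) (||v_1|| = 1).

λ_1 = 11,  λ_2 = 6,  λ_3 = 2;  v_1 ≈ (0.3333, 0.6667, 0.6667)


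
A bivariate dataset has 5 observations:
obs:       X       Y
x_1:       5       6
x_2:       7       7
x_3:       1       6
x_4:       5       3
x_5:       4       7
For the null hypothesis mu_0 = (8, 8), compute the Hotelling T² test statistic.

Step 1 — sample mean vector:
  mean(X) = (5 + 7 + 1 + 5 + 4) / 5 = 22/5 = 4.4
  mean(Y) = (6 + 7 + 6 + 3 + 7) / 5 = 29/5 = 5.8
  x̄ = (4.4, 5.8),  deviation x̄ - mu_0 = (4.4, 5.8) - (8, 8) = (-3.6, -2.2).

Step 2 — sample covariance matrix, S[i,j] = (1/(n-1)) · Σ_k (x_{k,i} - mean_i) · (x_{k,j} - mean_j), divisor n-1 = 4:
  S[X,X] = ((0.6)·(0.6) + (2.6)·(2.6) + (-3.4)·(-3.4) + (0.6)·(0.6) + (-0.4)·(-0.4)) / 4 = 19.2/4 = 4.8
  S[X,Y] = ((0.6)·(0.2) + (2.6)·(1.2) + (-3.4)·(0.2) + (0.6)·(-2.8) + (-0.4)·(1.2)) / 4 = 0.4/4 = 0.1
  S[Y,Y] = ((0.2)·(0.2) + (1.2)·(1.2) + (0.2)·(0.2) + (-2.8)·(-2.8) + (1.2)·(1.2)) / 4 = 10.8/4 = 2.7
  S = [[4.8, 0.1],
 [0.1, 2.7]].

Step 3 — invert S. det(S) = 4.8·2.7 - (0.1)² = 12.95.
  S^{-1} = (1/det) · [[d, -b], [-b, a]] = [[0.2085, -0.0077],
 [-0.0077, 0.3707]].

Step 4 — quadratic form (x̄ - mu_0)^T · S^{-1} · (x̄ - mu_0):
  S^{-1} · (x̄ - mu_0) = (-0.7336, -0.7876),
  (x̄ - mu_0)^T · [...] = (-3.6)·(-0.7336) + (-2.2)·(-0.7876) = 4.3737.

Step 5 — scale by n: T² = 5 · 4.3737 = 21.8687.

T² ≈ 21.8687


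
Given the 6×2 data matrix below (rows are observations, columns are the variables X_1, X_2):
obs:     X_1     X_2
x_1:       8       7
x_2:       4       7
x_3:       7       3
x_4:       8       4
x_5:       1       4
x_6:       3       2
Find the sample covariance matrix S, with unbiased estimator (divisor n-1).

Step 1 — column means:
  mean(X_1) = (8 + 4 + 7 + 8 + 1 + 3) / 6 = 31/6 = 5.1667
  mean(X_2) = (7 + 7 + 3 + 4 + 4 + 2) / 6 = 27/6 = 4.5

Step 2 — sample covariance S[i,j] = (1/(n-1)) · Σ_k (x_{k,i} - mean_i) · (x_{k,j} - mean_j), with n-1 = 5.
  S[X_1,X_1] = ((2.8333)·(2.8333) + (-1.1667)·(-1.1667) + (1.8333)·(1.8333) + (2.8333)·(2.8333) + (-4.1667)·(-4.1667) + (-2.1667)·(-2.1667)) / 5 = 42.8333/5 = 8.5667
  S[X_1,X_2] = ((2.8333)·(2.5) + (-1.1667)·(2.5) + (1.8333)·(-1.5) + (2.8333)·(-0.5) + (-4.1667)·(-0.5) + (-2.1667)·(-2.5)) / 5 = 7.5/5 = 1.5
  S[X_2,X_2] = ((2.5)·(2.5) + (2.5)·(2.5) + (-1.5)·(-1.5) + (-0.5)·(-0.5) + (-0.5)·(-0.5) + (-2.5)·(-2.5)) / 5 = 21.5/5 = 4.3

S is symmetric (S[j,i] = S[i,j]). Assembling:

S = [[8.5667, 1.5],
 [1.5, 4.3]]


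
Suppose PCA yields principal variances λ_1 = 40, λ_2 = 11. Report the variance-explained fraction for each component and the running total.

Step 1 — total variance = trace(Sigma) = Σ λ_i = 40 + 11 = 51.

Step 2 — fraction explained by component i = λ_i / Σ λ:
  PC1: 40/51 = 0.7843
  PC2: 11/51 = 0.2157

Step 3 — cumulative fraction after k components = (λ_1 + ... + λ_k) / Σ λ:
  k = 1: 40/51 = 0.7843
  k = 2: (40 + 11)/51 = 51/51 = 1

Summary (fraction, with percent):

explained: PC1 0.7843 (78.43%), PC2 0.2157 (21.57%);  cumulative: 0.7843, 1


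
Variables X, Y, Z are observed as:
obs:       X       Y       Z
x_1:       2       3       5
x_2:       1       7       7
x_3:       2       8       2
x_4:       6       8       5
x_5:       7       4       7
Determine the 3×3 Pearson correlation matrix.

Step 1 — column means:
  mean(X) = (2 + 1 + 2 + 6 + 7) / 5 = 18/5 = 3.6
  mean(Y) = (3 + 7 + 8 + 8 + 4) / 5 = 30/5 = 6
  mean(Z) = (5 + 7 + 2 + 5 + 7) / 5 = 26/5 = 5.2

Step 2 — sample variances and covariances s[i,j] = (1/(n-1)) · Σ_k (x_{k,i} - mean_i) · (x_{k,j} - mean_j), with n-1 = 4:
  s[X,X] = ((-1.6)·(-1.6) + (-2.6)·(-2.6) + (-1.6)·(-1.6) + (2.4)·(2.4) + (3.4)·(3.4)) / 4 = 29.2/4 = 7.3
  s[X,Y] = ((-1.6)·(-3) + (-2.6)·(1) + (-1.6)·(2) + (2.4)·(2) + (3.4)·(-2)) / 4 = -3/4 = -0.75
  s[X,Z] = ((-1.6)·(-0.2) + (-2.6)·(1.8) + (-1.6)·(-3.2) + (2.4)·(-0.2) + (3.4)·(1.8)) / 4 = 6.4/4 = 1.6
  s[Y,Y] = ((-3)·(-3) + (1)·(1) + (2)·(2) + (2)·(2) + (-2)·(-2)) / 4 = 22/4 = 5.5
  s[Y,Z] = ((-3)·(-0.2) + (1)·(1.8) + (2)·(-3.2) + (2)·(-0.2) + (-2)·(1.8)) / 4 = -8/4 = -2
  s[Z,Z] = ((-0.2)·(-0.2) + (1.8)·(1.8) + (-3.2)·(-3.2) + (-0.2)·(-0.2) + (1.8)·(1.8)) / 4 = 16.8/4 = 4.2
  Sample standard deviations s_i = √(s[i,i]):
  s(X) = √(7.3) = 2.7019
  s(Y) = √(5.5) = 2.3452
  s(Z) = √(4.2) = 2.0494

Step 3 — r_{ij} = s_{ij} / (s_i · s_j):
  r[X,X] = 1 (diagonal).
  r[X,Y] = -0.75 / (2.7019 · 2.3452) = -0.75 / 6.3364 = -0.1184
  r[X,Z] = 1.6 / (2.7019 · 2.0494) = 1.6 / 5.5371 = 0.289
  r[Y,Y] = 1 (diagonal).
  r[Y,Z] = -2 / (2.3452 · 2.0494) = -2 / 4.8062 = -0.4161
  r[Z,Z] = 1 (diagonal).

R is symmetric with unit diagonal. Assembling:

R = [[1, -0.1184, 0.289],
 [-0.1184, 1, -0.4161],
 [0.289, -0.4161, 1]]


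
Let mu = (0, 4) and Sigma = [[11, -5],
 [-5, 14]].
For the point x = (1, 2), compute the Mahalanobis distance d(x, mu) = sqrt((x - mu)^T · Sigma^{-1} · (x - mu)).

Step 1 — centre the observation: (x - mu) = (1, -2).

Step 2 — invert Sigma. det(Sigma) = 11·14 - (-5)² = 129.
  Sigma^{-1} = (1/det) · [[d, -b], [-b, a]] = [[0.1085, 0.0388],
 [0.0388, 0.0853]].

Step 3 — form the quadratic (x - mu)^T · Sigma^{-1} · (x - mu):
  Sigma^{-1} · (x - mu) = (0.031, -0.1318).
  (x - mu)^T · [Sigma^{-1} · (x - mu)] = (1)·(0.031) + (-2)·(-0.1318) = 0.2946.

Step 4 — take square root: d = √(0.2946) ≈ 0.5427.

d(x, mu) = √(0.2946) ≈ 0.5427


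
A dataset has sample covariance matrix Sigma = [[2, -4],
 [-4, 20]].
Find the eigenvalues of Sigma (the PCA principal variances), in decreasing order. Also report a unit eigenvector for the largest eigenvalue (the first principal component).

Step 1 — characteristic polynomial of 2×2 Sigma:
  det(Sigma - λI) = λ² - trace · λ + det = 0.
  trace = 2 + 20 = 22, det = 2·20 - (-4)² = 24.
Step 2 — discriminant:
  Δ = trace² - 4·det = 484 - 96 = 388.
Step 3 — eigenvalues:
  λ = (trace ± √Δ)/2 = (22 ± 19.6977)/2,
  λ_1 = 20.8489,  λ_2 = 1.1511.

Step 4 — unit eigenvector for λ_1: solve (Sigma - λ_1 I)v = 0. First row:
  (2 - 20.8489)·v_x + (-4)·v_y = 0, i.e. (-18.8489)·v_x + (-4)·v_y = 0,
  so v ∝ (b, λ_1 - a) = (-4, 18.8489); multiply by -1 so the first entry is positive: u = (4, -18.8489).
  ||u|| = √((4)² + (-18.8489)²) = √(371.2794) ≈ 19.2686,
  v_1 = u/||u|| ≈ (0.2076, -0.9782) (||v_1|| = 1).

λ_1 = 20.8489,  λ_2 = 1.1511;  v_1 ≈ (0.2076, -0.9782)


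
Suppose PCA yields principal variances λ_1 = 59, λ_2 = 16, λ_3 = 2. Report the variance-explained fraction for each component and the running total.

Step 1 — total variance = trace(Sigma) = Σ λ_i = 59 + 16 + 2 = 77.

Step 2 — fraction explained by component i = λ_i / Σ λ:
  PC1: 59/77 = 0.7662
  PC2: 16/77 = 0.2078
  PC3: 2/77 = 0.026

Step 3 — cumulative fraction after k components = (λ_1 + ... + λ_k) / Σ λ:
  k = 1: 59/77 = 0.7662
  k = 2: (59 + 16)/77 = 75/77 = 0.974
  k = 3: (59 + 16 + 2)/77 = 77/77 = 1

Summary (fraction, with percent):

explained: PC1 0.7662 (76.62%), PC2 0.2078 (20.78%), PC3 0.026 (2.6%);  cumulative: 0.7662, 0.974, 1


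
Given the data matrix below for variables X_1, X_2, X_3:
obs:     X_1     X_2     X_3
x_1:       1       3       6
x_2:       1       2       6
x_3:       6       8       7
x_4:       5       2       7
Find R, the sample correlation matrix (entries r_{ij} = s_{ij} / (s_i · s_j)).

Step 1 — column means:
  mean(X_1) = (1 + 1 + 6 + 5) / 4 = 13/4 = 3.25
  mean(X_2) = (3 + 2 + 8 + 2) / 4 = 15/4 = 3.75
  mean(X_3) = (6 + 6 + 7 + 7) / 4 = 26/4 = 6.5

Step 2 — sample variances and covariances s[i,j] = (1/(n-1)) · Σ_k (x_{k,i} - mean_i) · (x_{k,j} - mean_j), with n-1 = 3:
  s[X_1,X_1] = ((-2.25)·(-2.25) + (-2.25)·(-2.25) + (2.75)·(2.75) + (1.75)·(1.75)) / 3 = 20.75/3 = 6.9167
  s[X_1,X_2] = ((-2.25)·(-0.75) + (-2.25)·(-1.75) + (2.75)·(4.25) + (1.75)·(-1.75)) / 3 = 14.25/3 = 4.75
  s[X_1,X_3] = ((-2.25)·(-0.5) + (-2.25)·(-0.5) + (2.75)·(0.5) + (1.75)·(0.5)) / 3 = 4.5/3 = 1.5
  s[X_2,X_2] = ((-0.75)·(-0.75) + (-1.75)·(-1.75) + (4.25)·(4.25) + (-1.75)·(-1.75)) / 3 = 24.75/3 = 8.25
  s[X_2,X_3] = ((-0.75)·(-0.5) + (-1.75)·(-0.5) + (4.25)·(0.5) + (-1.75)·(0.5)) / 3 = 2.5/3 = 0.8333
  s[X_3,X_3] = ((-0.5)·(-0.5) + (-0.5)·(-0.5) + (0.5)·(0.5) + (0.5)·(0.5)) / 3 = 1/3 = 0.3333
  Sample standard deviations s_i = √(s[i,i]):
  s(X_1) = √(6.9167) = 2.63
  s(X_2) = √(8.25) = 2.8723
  s(X_3) = √(0.3333) = 0.5774

Step 3 — r_{ij} = s_{ij} / (s_i · s_j):
  r[X_1,X_1] = 1 (diagonal).
  r[X_1,X_2] = 4.75 / (2.63 · 2.8723) = 4.75 / 7.554 = 0.6288
  r[X_1,X_3] = 1.5 / (2.63 · 0.5774) = 1.5 / 1.5184 = 0.9879
  r[X_2,X_2] = 1 (diagonal).
  r[X_2,X_3] = 0.8333 / (2.8723 · 0.5774) = 0.8333 / 1.6583 = 0.5025
  r[X_3,X_3] = 1 (diagonal).

R is symmetric with unit diagonal. Assembling:

R = [[1, 0.6288, 0.9879],
 [0.6288, 1, 0.5025],
 [0.9879, 0.5025, 1]]
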